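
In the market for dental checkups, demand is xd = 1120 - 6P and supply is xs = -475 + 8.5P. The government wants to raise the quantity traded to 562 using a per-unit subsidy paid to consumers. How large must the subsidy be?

At x = 562, invert demand for the buyer price: Pb = (1120 − 562)/6 = 93; invert supply for the seller price: Ps = (562 − (-475))/8.5 = 122.
The subsidy must fill the gap: s = Ps − Pb = 122 − 93 = 29.

Required subsidy s = 29 per unit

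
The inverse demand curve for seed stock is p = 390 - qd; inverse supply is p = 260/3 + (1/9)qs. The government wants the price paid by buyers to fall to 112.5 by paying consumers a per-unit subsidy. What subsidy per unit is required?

Required subsidy s = 5 per unit

At a buyer price of 112.5, quantity demanded is 390 − 1·112.5 = 277.5.
Sellers supply 277.5 only when they receive ps = 260/3 + (1/9)·277.5 = 117.5.
s = ps − pb = 117.5 − 112.5 = 5.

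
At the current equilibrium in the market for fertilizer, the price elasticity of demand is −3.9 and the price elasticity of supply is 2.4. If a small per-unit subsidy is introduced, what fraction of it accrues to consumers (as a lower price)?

For a small subsidy around the equilibrium, the benefit split depends on the relative slopes, which at a point are proportional to the elasticities.
Buyer share = εs/(εs + |εd|) = 2.4/(2.4 + 3.9) = 8/21; seller share = |εd|/(εs + |εd|) = 13/21.

Consumer share = 8/21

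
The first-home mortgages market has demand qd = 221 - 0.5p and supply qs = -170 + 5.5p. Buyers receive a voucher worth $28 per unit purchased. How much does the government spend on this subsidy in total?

Pre-subsidy: 221 - 0.5p = -170 + 5.5p gives p* = 391/6, q* = 2261/12.
With the rebate, buyers effectively pay pb = ps − 28, where ps is the price sellers receive.
Demand in terms of ps becomes qd = 221 − 0.5(ps − 28) = 235 - 0.5ps. Setting this equal to supply: 235 - 0.5ps = -170 + 5.5ps, so ps = 67.5.
Buyers pay pb = 67.5 − 28 = 39.5; q' = -170 + 5.5·67.5 = 201.25.
Government outlay = subsidy × quantity = 28 × 201.25 = 5635.

Government cost = $5635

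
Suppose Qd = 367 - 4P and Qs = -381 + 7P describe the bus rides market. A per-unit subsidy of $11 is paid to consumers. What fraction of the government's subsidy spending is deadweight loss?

Pre-subsidy: 367 - 4P = -381 + 7P gives P* = 68, Q* = 95.
With the rebate, buyers effectively pay Pb = Ps − 11, where Ps is the price sellers receive.
Demand in terms of Ps becomes Qd = 367 − 4(Ps − 11) = 411 - 4Ps. Setting this equal to supply: 411 - 4Ps = -381 + 7Ps, so Ps = 72.
Buyers pay Pb = 72 − 11 = 61; Q' = -381 + 7·72 = 123.
ΔCS = ½(95 + 123)(68 − 61) = 763; ΔPS = ½(95 + 123)(72 − 68) = 436.
Government spending = 11 × 123 = 1353.
DWL = ½ × 11 × (123 − 95) = 154; fraction = 154 / 1353 = 14/123.

DWL / government spending = 14/123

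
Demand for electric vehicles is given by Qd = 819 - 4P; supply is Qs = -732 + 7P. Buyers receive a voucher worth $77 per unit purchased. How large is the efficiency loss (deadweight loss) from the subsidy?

Pre-subsidy: 819 - 4P = -732 + 7P gives P* = 141, Q* = 255.
With the rebate, buyers effectively pay Pb = Ps − 77, where Ps is the price sellers receive.
Demand in terms of Ps becomes Qd = 819 − 4(Ps − 77) = 1127 - 4Ps. Setting this equal to supply: 1127 - 4Ps = -732 + 7Ps, so Ps = 169.
Buyers pay Pb = 169 − 77 = 92; Q' = -732 + 7·169 = 451.
The subsidy expands output by 451 − 255 = 196 past the efficient level; on those units the gap between marginal cost and willingness to pay runs from 0 up to 77.
DWL = ½ × 77 × 196 = 7546.

Deadweight loss = $7546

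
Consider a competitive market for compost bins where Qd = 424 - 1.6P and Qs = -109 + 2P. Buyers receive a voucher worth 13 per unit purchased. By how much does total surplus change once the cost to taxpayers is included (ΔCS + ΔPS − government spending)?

Pre-subsidy: 424 - 1.6P = -109 + 2P gives P* = 2665/18, Q* = 1684/9.
With the rebate, buyers effectively pay Pb = Ps − 13, where Ps is the price sellers receive.
Demand in terms of Ps becomes Qd = 424 − 1.6(Ps − 13) = 444.8 - 1.6Ps. Setting this equal to supply: 444.8 - 1.6Ps = -109 + 2Ps, so Ps = 923/6.
Buyers pay Pb = 923/6 − 13 = 845/6; Q' = -109 + 2·(923/6) = 596/3.
ΔCS = ½(1684/9 + 596/3)(2665/18 − 845/6) = 112840/81; ΔPS = ½(1684/9 + 596/3)(923/6 − 2665/18) = 90272/81.
Government spending = 13 × 596/3 = 7748/3.
Net change = 112840/81 + 90272/81 − 7748/3 = -676/9. The loss equals the DWL triangle ½·13·104/9.

Net change in total surplus = -676/9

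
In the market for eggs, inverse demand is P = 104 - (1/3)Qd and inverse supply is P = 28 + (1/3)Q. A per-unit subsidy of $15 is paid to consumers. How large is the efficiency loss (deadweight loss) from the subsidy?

Deadweight loss = $168.75

Pre-subsidy: 104 - (1/3)Q = 28 + (1/3)Q gives Q* = 114 and P* = 66.
With the rebate, buyers effectively pay Pb = Ps − 15, where Ps is the price sellers receive.
On the curves, Pb = 104 - (1/3)Q and Ps = 28 + (1/3)Q; the wedge Ps − Pb = 15 gives 28 + (1/3)Q − (104 - (1/3)Q) = 15, so Q' = 136.5.
Then Pb = 104 − (1/3)·136.5 = 58.5 and Ps = 28 + (1/3)·136.5 = 73.5.
The subsidy expands output by 136.5 − 114 = 22.5 past the efficient level; on those units the gap between marginal cost and willingness to pay runs from 0 up to 15.
DWL = ½ × 15 × 22.5 = 168.75.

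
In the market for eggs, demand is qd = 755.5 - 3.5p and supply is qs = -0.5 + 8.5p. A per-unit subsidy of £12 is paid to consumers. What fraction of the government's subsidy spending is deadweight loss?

DWL / government spending = 119/4518

Pre-subsidy: 755.5 - 3.5p = -0.5 + 8.5p gives p* = 63, q* = 535.
With the rebate, buyers effectively pay pb = ps − 12, where ps is the price sellers receive.
Demand in terms of ps becomes qd = 755.5 − 3.5(ps − 12) = 797.5 - 3.5ps. Setting this equal to supply: 797.5 - 3.5ps = -0.5 + 8.5ps, so ps = 66.5.
Buyers pay pb = 66.5 − 12 = 54.5; q' = -0.5 + 8.5·66.5 = 564.75.
ΔCS = ½(535 + 564.75)(63 − 54.5) = 4673.9375; ΔPS = ½(535 + 564.75)(66.5 − 63) = 1924.5625.
Government spending = 12 × 564.75 = 6777.
DWL = ½ × 12 × (564.75 − 535) = 178.5; fraction = 178.5 / 6777 = 119/4518.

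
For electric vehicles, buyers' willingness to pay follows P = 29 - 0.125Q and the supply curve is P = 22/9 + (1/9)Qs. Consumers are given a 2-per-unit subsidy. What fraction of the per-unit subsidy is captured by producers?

Pre-subsidy: 29 - 0.125Q = 22/9 + (1/9)Q gives Q* = 1912/17 and P* = 254/17.
With the rebate, buyers effectively pay Pb = Ps − 2, where Ps is the price sellers receive.
On the curves, Pb = 29 - 0.125Q and Ps = 22/9 + (1/9)Q; the wedge Ps − Pb = 2 gives 22/9 + (1/9)Q − (29 - 0.125Q) = 2, so Q' = 2056/17.
Then Pb = 29 − 0.125·(2056/17) = 236/17 and Ps = 22/9 + (1/9)·(2056/17) = 270/17.
Buyers' price falls by P* − Pb = 254/17 − 236/17 = 18/17; sellers' price rises by Ps − P* = 270/17 − 254/17 = 16/17.
So producers capture (16/17)/2 = 8/17 of each unit of subsidy.

Producer share = 8/17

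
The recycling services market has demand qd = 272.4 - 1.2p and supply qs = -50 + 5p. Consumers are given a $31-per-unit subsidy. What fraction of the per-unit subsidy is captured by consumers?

Pre-subsidy: 272.4 - 1.2p = -50 + 5p gives p* = 52, q* = 210.
With the rebate, buyers effectively pay pb = ps − 31, where ps is the price sellers receive.
Demand in terms of ps becomes qd = 272.4 − 1.2(ps − 31) = 309.6 - 1.2ps. Setting this equal to supply: 309.6 - 1.2ps = -50 + 5ps, so ps = 58.
Buyers pay pb = 58 − 31 = 27; q' = -50 + 5·58 = 240.
Buyers' price falls by p* − pb = 52 − 27 = 25; sellers' price rises by ps − p* = 58 − 52 = 6.
So consumers capture 25/31 = 25/31 of each unit of subsidy.

Consumer share = 25/31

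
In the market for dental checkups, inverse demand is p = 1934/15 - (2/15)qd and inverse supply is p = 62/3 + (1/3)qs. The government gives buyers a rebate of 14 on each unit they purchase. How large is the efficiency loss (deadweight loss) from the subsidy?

Pre-subsidy: 1934/15 - (2/15)q = 62/3 + (1/3)q gives q* = 232 and p* = 98.
With the rebate, buyers effectively pay pb = ps − 14, where ps is the price sellers receive.
On the curves, pb = 1934/15 - (2/15)q and ps = 62/3 + (1/3)q; the wedge ps − pb = 14 gives 62/3 + (1/3)q − (1934/15 - (2/15)q) = 14, so q' = 262.
Then pb = 1934/15 − (2/15)·262 = 94 and ps = 62/3 + (1/3)·262 = 108.
The subsidy expands output by 262 − 232 = 30 past the efficient level; on those units the gap between marginal cost and willingness to pay runs from 0 up to 14.
DWL = ½ × 14 × 30 = 210.

Deadweight loss = 210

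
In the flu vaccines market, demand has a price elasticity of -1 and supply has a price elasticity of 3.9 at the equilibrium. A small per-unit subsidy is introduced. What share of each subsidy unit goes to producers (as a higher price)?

Producer share = 10/49

For a small subsidy around the equilibrium, the benefit split depends on the relative slopes, which at a point are proportional to the elasticities.
Buyer share = εs/(εs + |εd|) = 3.9/(3.9 + 1) = 39/49; seller share = |εd|/(εs + |εd|) = 10/49.
So producers capture 10/49 of the subsidy.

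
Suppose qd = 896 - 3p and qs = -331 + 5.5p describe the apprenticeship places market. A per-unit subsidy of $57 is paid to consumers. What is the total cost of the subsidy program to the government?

Government cost = 555807/17

Pre-subsidy: 896 - 3p = -331 + 5.5p gives p* = 2454/17, q* = 7870/17.
With the rebate, buyers effectively pay pb = ps − 57, where ps is the price sellers receive.
Demand in terms of ps becomes qd = 896 − 3(ps − 57) = 1067 - 3ps. Setting this equal to supply: 1067 - 3ps = -331 + 5.5ps, so ps = 2796/17.
Buyers pay pb = 2796/17 − 57 = 1827/17; q' = -331 + 5.5·(2796/17) = 9751/17.
Government outlay = subsidy × quantity = 57 × 9751/17 = 555807/17.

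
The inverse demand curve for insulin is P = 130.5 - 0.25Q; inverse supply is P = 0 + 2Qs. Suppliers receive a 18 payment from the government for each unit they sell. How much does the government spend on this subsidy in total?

Pre-subsidy: 130.5 - 0.25Q = 0 + 2Q gives Q* = 58 and P* = 116.
With the subsidy, sellers receive Ps = Pb + 18 for each unit, where Pb is the price buyers pay.
On the curves, Pb = 130.5 - 0.25Q and Ps = 0 + 2Q; the wedge Ps − Pb = 18 gives 0 + 2Q − (130.5 - 0.25Q) = 18, so Q' = 66.
Then Pb = 130.5 − 0.25·66 = 114 and Ps = 0 + 2·66 = 132.
Government outlay = subsidy × quantity = 18 × 66 = 1188.

Government cost = 1188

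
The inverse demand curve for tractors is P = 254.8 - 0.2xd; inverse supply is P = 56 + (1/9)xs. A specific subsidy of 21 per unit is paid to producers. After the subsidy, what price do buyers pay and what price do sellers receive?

Buyers pay 113.5; sellers receive 134.5

Pre-subsidy: 254.8 - 0.2x = 56 + (1/9)x gives x* = 639 and P* = 127.
With the subsidy, sellers receive Ps = Pb + 21 for each unit, where Pb is the price buyers pay.
On the curves, Pb = 254.8 - 0.2x and Ps = 56 + (1/9)x; the wedge Ps − Pb = 21 gives 56 + (1/9)x − (254.8 - 0.2x) = 21, so x' = 706.5.
Then Pb = 254.8 − 0.2·706.5 = 113.5 and Ps = 56 + (1/9)·706.5 = 134.5.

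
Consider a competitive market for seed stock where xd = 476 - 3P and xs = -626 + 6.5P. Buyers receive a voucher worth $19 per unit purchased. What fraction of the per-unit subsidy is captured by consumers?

Consumer share = 13/19

Pre-subsidy: 476 - 3P = -626 + 6.5P gives P* = 116, x* = 128.
With the rebate, buyers effectively pay Pb = Ps − 19, where Ps is the price sellers receive.
Demand in terms of Ps becomes xd = 476 − 3(Ps − 19) = 533 - 3Ps. Setting this equal to supply: 533 - 3Ps = -626 + 6.5Ps, so Ps = 122.
Buyers pay Pb = 122 − 19 = 103; x' = -626 + 6.5·122 = 167.
Buyers' price falls by P* − Pb = 116 − 103 = 13; sellers' price rises by Ps − P* = 122 − 116 = 6.
So consumers capture 13/19 = 13/19 of each unit of subsidy.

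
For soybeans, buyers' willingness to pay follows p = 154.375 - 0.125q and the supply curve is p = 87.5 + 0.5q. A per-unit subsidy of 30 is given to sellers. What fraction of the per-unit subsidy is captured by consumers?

Consumer share = 0.2

Pre-subsidy: 154.375 - 0.125q = 87.5 + 0.5q gives q* = 107 and p* = 141.
With the subsidy, sellers receive ps = pb + 30 for each unit, where pb is the price buyers pay.
On the curves, pb = 154.375 - 0.125q and ps = 87.5 + 0.5q; the wedge ps − pb = 30 gives 87.5 + 0.5q − (154.375 - 0.125q) = 30, so q' = 155.
Then pb = 154.375 − 0.125·155 = 135 and ps = 87.5 + 0.5·155 = 165.
Buyers' price falls by p* − pb = 141 − 135 = 6; sellers' price rises by ps − p* = 165 − 141 = 24.
So consumers capture 6/30 = 0.2 of each unit of subsidy.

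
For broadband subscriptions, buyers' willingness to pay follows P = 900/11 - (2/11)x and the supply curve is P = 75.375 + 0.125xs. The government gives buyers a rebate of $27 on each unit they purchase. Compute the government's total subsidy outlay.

Government cost = $2943

Pre-subsidy: 900/11 - (2/11)x = 75.375 + 0.125x gives x* = 21 and P* = 78.
With the rebate, buyers effectively pay Pb = Ps − 27, where Ps is the price sellers receive.
On the curves, Pb = 900/11 - (2/11)x and Ps = 75.375 + 0.125x; the wedge Ps − Pb = 27 gives 75.375 + 0.125x − (900/11 - (2/11)x) = 27, so x' = 109.
Then Pb = 900/11 − (2/11)·109 = 62 and Ps = 75.375 + 0.125·109 = 89.
Government outlay = subsidy × quantity = 27 × 109 = 2943.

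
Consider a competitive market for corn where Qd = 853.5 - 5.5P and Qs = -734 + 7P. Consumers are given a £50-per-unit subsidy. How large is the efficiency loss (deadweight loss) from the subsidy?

Pre-subsidy: 853.5 - 5.5P = -734 + 7P gives P* = 127, Q* = 155.
With the rebate, buyers effectively pay Pb = Ps − 50, where Ps is the price sellers receive.
Demand in terms of Ps becomes Qd = 853.5 − 5.5(Ps − 50) = 1128.5 - 5.5Ps. Setting this equal to supply: 1128.5 - 5.5Ps = -734 + 7Ps, so Ps = 149.
Buyers pay Pb = 149 − 50 = 99; Q' = -734 + 7·149 = 309.
The subsidy expands output by 309 − 155 = 154 past the efficient level; on those units the gap between marginal cost and willingness to pay runs from 0 up to 50.
DWL = ½ × 50 × 154 = 3850.

Deadweight loss = £3850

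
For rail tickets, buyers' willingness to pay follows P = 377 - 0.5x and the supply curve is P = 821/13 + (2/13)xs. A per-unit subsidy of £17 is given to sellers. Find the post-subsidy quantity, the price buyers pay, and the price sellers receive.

x' = 506; buyers pay £124; sellers receive £141

Pre-subsidy: 377 - 0.5x = 821/13 + (2/13)x gives x* = 480 and P* = 137.
With the subsidy, sellers receive Ps = Pb + 17 for each unit, where Pb is the price buyers pay.
On the curves, Pb = 377 - 0.5x and Ps = 821/13 + (2/13)x; the wedge Ps − Pb = 17 gives 821/13 + (2/13)x − (377 - 0.5x) = 17, so x' = 506.
Then Pb = 377 − 0.5·506 = 124 and Ps = 821/13 + (2/13)·506 = 141.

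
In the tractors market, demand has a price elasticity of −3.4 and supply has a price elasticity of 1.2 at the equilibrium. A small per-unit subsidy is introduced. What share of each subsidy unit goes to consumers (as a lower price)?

For a small subsidy around the equilibrium, the benefit split depends on the relative slopes, which at a point are proportional to the elasticities.
Buyer share = εs/(εs + |εd|) = 1.2/(1.2 + 3.4) = 6/23; seller share = |εd|/(εs + |εd|) = 17/23.

Consumer share = 6/23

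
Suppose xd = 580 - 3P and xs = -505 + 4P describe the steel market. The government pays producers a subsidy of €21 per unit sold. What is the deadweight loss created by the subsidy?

Pre-subsidy: 580 - 3P = -505 + 4P gives P* = 155, x* = 115.
With the subsidy, sellers receive Ps = Pb + 21 for each unit, where Pb is the price buyers pay.
Supply in terms of Pb becomes xs = -505 + 4(Pb + 21) = -421 + 4Pb. Setting this equal to demand: 580 - 3Pb = -421 + 4Pb, so Pb = 143.
Sellers receive Ps = 143 + 21 = 164; x' = 580 − 3·143 = 151.
The subsidy expands output by 151 − 115 = 36 past the efficient level; on those units the gap between marginal cost and willingness to pay runs from 0 up to 21.
DWL = ½ × 21 × 36 = 378.

Deadweight loss = €378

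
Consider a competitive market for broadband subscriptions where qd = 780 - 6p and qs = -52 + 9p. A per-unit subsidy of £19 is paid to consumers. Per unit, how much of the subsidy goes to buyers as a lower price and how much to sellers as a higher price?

Buyers gain £11.4 per unit; sellers gain £7.6 per unit

Pre-subsidy: 780 - 6p = -52 + 9p gives p* = 832/15, q* = 447.2.
With the rebate, buyers effectively pay pb = ps − 19, where ps is the price sellers receive.
Demand in terms of ps becomes qd = 780 − 6(ps − 19) = 894 - 6ps. Setting this equal to supply: 894 - 6ps = -52 + 9ps, so ps = 946/15.
Buyers pay pb = 946/15 − 19 = 661/15; q' = -52 + 9·(946/15) = 515.6.
Buyers' price falls by p* − pb = 832/15 − 661/15 = 11.4; sellers' price rises by ps − p* = 946/15 − 832/15 = 7.6.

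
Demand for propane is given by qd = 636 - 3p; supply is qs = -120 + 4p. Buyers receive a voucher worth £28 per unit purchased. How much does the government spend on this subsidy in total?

Government cost = £10080

Pre-subsidy: 636 - 3p = -120 + 4p gives p* = 108, q* = 312.
With the rebate, buyers effectively pay pb = ps − 28, where ps is the price sellers receive.
Demand in terms of ps becomes qd = 636 − 3(ps − 28) = 720 - 3ps. Setting this equal to supply: 720 - 3ps = -120 + 4ps, so ps = 120.
Buyers pay pb = 120 − 28 = 92; q' = -120 + 4·120 = 360.
Government outlay = subsidy × quantity = 28 × 360 = 10080.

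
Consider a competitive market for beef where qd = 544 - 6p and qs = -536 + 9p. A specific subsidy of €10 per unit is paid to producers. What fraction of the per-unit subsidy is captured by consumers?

Consumer share = 0.6

Pre-subsidy: 544 - 6p = -536 + 9p gives p* = 72, q* = 112.
With the subsidy, sellers receive ps = pb + 10 for each unit, where pb is the price buyers pay.
Supply in terms of pb becomes qs = -536 + 9(pb + 10) = -446 + 9pb. Setting this equal to demand: 544 - 6pb = -446 + 9pb, so pb = 66.
Sellers receive ps = 66 + 10 = 76; q' = 544 − 6·66 = 148.
Buyers' price falls by p* − pb = 72 − 66 = 6; sellers' price rises by ps − p* = 76 − 72 = 4.
So consumers capture 6/10 = 0.6 of each unit of subsidy.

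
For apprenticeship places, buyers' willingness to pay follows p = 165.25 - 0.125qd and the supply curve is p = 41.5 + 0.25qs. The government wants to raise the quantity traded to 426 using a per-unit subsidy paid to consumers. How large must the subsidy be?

Required subsidy s = 36 per unit

At q = 426, from the demand curve buyers pay pb = 165.25 − 0.125·426 = 112; from the supply curve sellers need ps = 41.5 + 0.25·426 = 148.
The subsidy must fill the gap: s = ps − pb = 148 − 112 = 36.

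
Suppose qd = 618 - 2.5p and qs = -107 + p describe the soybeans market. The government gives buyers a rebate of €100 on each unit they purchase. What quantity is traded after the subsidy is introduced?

q' = 1201/7

Pre-subsidy: 618 - 2.5p = -107 + p gives p* = 1450/7, q* = 701/7.
With the rebate, buyers effectively pay pb = ps − 100, where ps is the price sellers receive.
Demand in terms of ps becomes qd = 618 − 2.5(ps − 100) = 868 - 2.5ps. Setting this equal to supply: 868 - 2.5ps = -107 + ps, so ps = 1950/7.
Buyers pay pb = 1950/7 − 100 = 1250/7; q' = -107 + 1·(1950/7) = 1201/7.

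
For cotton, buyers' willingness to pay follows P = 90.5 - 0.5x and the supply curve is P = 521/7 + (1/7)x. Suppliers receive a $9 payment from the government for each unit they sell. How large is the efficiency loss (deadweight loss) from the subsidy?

Pre-subsidy: 90.5 - 0.5x = 521/7 + (1/7)x gives x* = 25 and P* = 78.
With the subsidy, sellers receive Ps = Pb + 9 for each unit, where Pb is the price buyers pay.
On the curves, Pb = 90.5 - 0.5x and Ps = 521/7 + (1/7)x; the wedge Ps − Pb = 9 gives 521/7 + (1/7)x − (90.5 - 0.5x) = 9, so x' = 39.
Then Pb = 90.5 − 0.5·39 = 71 and Ps = 521/7 + (1/7)·39 = 80.
The subsidy expands output by 39 − 25 = 14 past the efficient level; on those units the gap between marginal cost and willingness to pay runs from 0 up to 9.
DWL = ½ × 9 × 14 = 63.

Deadweight loss = $63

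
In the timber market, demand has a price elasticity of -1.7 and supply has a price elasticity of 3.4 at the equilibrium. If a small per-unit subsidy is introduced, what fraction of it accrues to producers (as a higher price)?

Producer share = 1/3

For a small subsidy around the equilibrium, the benefit split depends on the relative slopes, which at a point are proportional to the elasticities.
Buyer share = εs/(εs + |εd|) = 3.4/(3.4 + 1.7) = 2/3; seller share = |εd|/(εs + |εd|) = 1/3.
So producers capture 1/3 of the subsidy.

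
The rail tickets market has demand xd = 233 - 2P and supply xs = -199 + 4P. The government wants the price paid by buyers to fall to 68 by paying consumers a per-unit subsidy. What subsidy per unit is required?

Required subsidy s = 6 per unit

At a buyer price of 68, quantity demanded is 233 − 2·68 = 97.
Sellers supply 97 only when they receive Ps with -199 + 4·Ps = 97, i.e. Ps = 74.
s = Ps − Pb = 74 − 68 = 6.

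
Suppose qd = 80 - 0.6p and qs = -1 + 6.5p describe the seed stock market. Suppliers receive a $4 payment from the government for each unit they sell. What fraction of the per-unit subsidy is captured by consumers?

Pre-subsidy: 80 - 0.6p = -1 + 6.5p gives p* = 810/71, q* = 5194/71.
With the subsidy, sellers receive ps = pb + 4 for each unit, where pb is the price buyers pay.
Supply in terms of pb becomes qs = -1 + 6.5(pb + 4) = 25 + 6.5pb. Setting this equal to demand: 80 - 0.6pb = 25 + 6.5pb, so pb = 550/71.
Sellers receive ps = 550/71 + 4 = 834/71; q' = 80 − 0.6·(550/71) = 5350/71.
Buyers' price falls by p* − pb = 810/71 − 550/71 = 260/71; sellers' price rises by ps − p* = 834/71 − 810/71 = 24/71.
So consumers capture (260/71)/4 = 65/71 of each unit of subsidy.

Consumer share = 65/71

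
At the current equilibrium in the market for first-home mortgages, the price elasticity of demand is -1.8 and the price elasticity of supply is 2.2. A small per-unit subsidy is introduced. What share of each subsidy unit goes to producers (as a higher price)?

Producer share = 0.45

For a small subsidy around the equilibrium, the benefit split depends on the relative slopes, which at a point are proportional to the elasticities.
Buyer share = εs/(εs + |εd|) = 2.2/(2.2 + 1.8) = 0.55; seller share = |εd|/(εs + |εd|) = 0.45.
So producers capture 0.45 of the subsidy.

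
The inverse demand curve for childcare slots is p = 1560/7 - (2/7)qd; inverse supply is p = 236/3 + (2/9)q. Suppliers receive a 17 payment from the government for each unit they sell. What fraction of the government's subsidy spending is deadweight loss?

DWL / government spending = 357/6770

Pre-subsidy: 1560/7 - (2/7)q = 236/3 + (2/9)q gives q* = 283.875 and p* = 141.75.
With the subsidy, sellers receive ps = pb + 17 for each unit, where pb is the price buyers pay.
On the curves, pb = 1560/7 - (2/7)q and ps = 236/3 + (2/9)q; the wedge ps − pb = 17 gives 236/3 + (2/9)q − (1560/7 - (2/7)q) = 17, so q' = 317.34375.
Then pb = 1560/7 − (2/7)·317.34375 = 132.1875 and ps = 236/3 + (2/9)·317.34375 = 149.1875.
ΔCS = ½(283.875 + 317.34375)(141.75 − 132.1875) = 2874.5771484375; ΔPS = ½(283.875 + 317.34375)(149.1875 − 141.75) = 2235.7822265625.
Government spending = 17 × 317.34375 = 5394.84375.
DWL = ½ × 17 × (317.34375 − 283.875) = 284.484375; fraction = 284.484375 / 5394.84375 = 357/6770.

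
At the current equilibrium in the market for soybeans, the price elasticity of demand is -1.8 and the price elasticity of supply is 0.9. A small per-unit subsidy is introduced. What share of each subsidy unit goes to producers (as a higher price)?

For a small subsidy around the equilibrium, the benefit split depends on the relative slopes, which at a point are proportional to the elasticities.
Buyer share = εs/(εs + |εd|) = 0.9/(0.9 + 1.8) = 1/3; seller share = |εd|/(εs + |εd|) = 2/3.
So producers capture 2/3 of the subsidy.

Producer share = 2/3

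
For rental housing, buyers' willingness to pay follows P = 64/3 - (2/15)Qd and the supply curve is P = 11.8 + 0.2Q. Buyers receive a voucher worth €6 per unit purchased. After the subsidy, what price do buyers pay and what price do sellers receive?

Buyers pay €15.12; sellers receive €21.12

Pre-subsidy: 64/3 - (2/15)Q = 11.8 + 0.2Q gives Q* = 28.6 and P* = 17.52.
With the rebate, buyers effectively pay Pb = Ps − 6, where Ps is the price sellers receive.
On the curves, Pb = 64/3 - (2/15)Q and Ps = 11.8 + 0.2Q; the wedge Ps − Pb = 6 gives 11.8 + 0.2Q − (64/3 - (2/15)Q) = 6, so Q' = 46.6.
Then Pb = 64/3 − (2/15)·46.6 = 15.12 and Ps = 11.8 + 0.2·46.6 = 21.12.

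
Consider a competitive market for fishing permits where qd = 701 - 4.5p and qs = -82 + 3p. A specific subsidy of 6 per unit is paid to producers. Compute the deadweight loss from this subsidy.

Pre-subsidy: 701 - 4.5p = -82 + 3p gives p* = 104.4, q* = 231.2.
With the subsidy, sellers receive ps = pb + 6 for each unit, where pb is the price buyers pay.
Supply in terms of pb becomes qs = -82 + 3(pb + 6) = -64 + 3pb. Setting this equal to demand: 701 - 4.5pb = -64 + 3pb, so pb = 102.
Sellers receive ps = 102 + 6 = 108; q' = 701 − 4.5·102 = 242.
The subsidy expands output by 242 − 231.2 = 10.8 past the efficient level; on those units the gap between marginal cost and willingness to pay runs from 0 up to 6.
DWL = ½ × 6 × 10.8 = 32.4.

Deadweight loss = 32.4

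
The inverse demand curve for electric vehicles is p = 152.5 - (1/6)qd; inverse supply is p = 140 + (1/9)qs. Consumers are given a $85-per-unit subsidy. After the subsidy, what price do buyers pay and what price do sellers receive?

Buyers pay $94; sellers receive $179

Pre-subsidy: 152.5 - (1/6)q = 140 + (1/9)q gives q* = 45 and p* = 145.
With the rebate, buyers effectively pay pb = ps − 85, where ps is the price sellers receive.
On the curves, pb = 152.5 - (1/6)q and ps = 140 + (1/9)q; the wedge ps − pb = 85 gives 140 + (1/9)q − (152.5 - (1/6)q) = 85, so q' = 351.
Then pb = 152.5 − (1/6)·351 = 94 and ps = 140 + (1/9)·351 = 179.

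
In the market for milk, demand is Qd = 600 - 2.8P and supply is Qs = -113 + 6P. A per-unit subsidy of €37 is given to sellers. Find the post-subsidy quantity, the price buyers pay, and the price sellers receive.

Pre-subsidy: 600 - 2.8P = -113 + 6P gives P* = 3565/44, Q* = 8209/22.
With the subsidy, sellers receive Ps = Pb + 37 for each unit, where Pb is the price buyers pay.
Supply in terms of Pb becomes Qs = -113 + 6(Pb + 37) = 109 + 6Pb. Setting this equal to demand: 600 - 2.8Pb = 109 + 6Pb, so Pb = 2455/44.
Sellers receive Ps = 2455/44 + 37 = 4083/44; Q' = 600 − 2.8·(2455/44) = 9763/22.

Q' = 9763/22; buyers pay 2455/44; sellers receive 4083/44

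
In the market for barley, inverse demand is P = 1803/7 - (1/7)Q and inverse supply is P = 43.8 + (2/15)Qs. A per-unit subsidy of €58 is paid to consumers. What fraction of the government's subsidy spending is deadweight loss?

Pre-subsidy: 1803/7 - (1/7)Q = 43.8 + (2/15)Q gives Q* = 774 and P* = 147.
With the rebate, buyers effectively pay Pb = Ps − 58, where Ps is the price sellers receive.
On the curves, Pb = 1803/7 - (1/7)Q and Ps = 43.8 + (2/15)Q; the wedge Ps − Pb = 58 gives 43.8 + (2/15)Q − (1803/7 - (1/7)Q) = 58, so Q' = 984.
Then Pb = 1803/7 − (1/7)·984 = 117 and Ps = 43.8 + (2/15)·984 = 175.
ΔCS = ½(774 + 984)(147 − 117) = 26370; ΔPS = ½(774 + 984)(175 − 147) = 24612.
Government spending = 58 × 984 = 57072.
DWL = ½ × 58 × (984 − 774) = 6090; fraction = 6090 / 57072 = 35/328.

DWL / government spending = 35/328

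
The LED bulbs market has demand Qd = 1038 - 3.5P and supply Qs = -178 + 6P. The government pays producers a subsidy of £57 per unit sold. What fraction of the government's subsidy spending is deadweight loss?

Pre-subsidy: 1038 - 3.5P = -178 + 6P gives P* = 128, Q* = 590.
With the subsidy, sellers receive Ps = Pb + 57 for each unit, where Pb is the price buyers pay.
Supply in terms of Pb becomes Qs = -178 + 6(Pb + 57) = 164 + 6Pb. Setting this equal to demand: 1038 - 3.5Pb = 164 + 6Pb, so Pb = 92.
Sellers receive Ps = 92 + 57 = 149; Q' = 1038 − 3.5·92 = 716.
ΔCS = ½(590 + 716)(128 − 92) = 23508; ΔPS = ½(590 + 716)(149 − 128) = 13713.
Government spending = 57 × 716 = 40812.
DWL = ½ × 57 × (716 − 590) = 3591; fraction = 3591 / 40812 = 63/716.

DWL / government spending = 63/716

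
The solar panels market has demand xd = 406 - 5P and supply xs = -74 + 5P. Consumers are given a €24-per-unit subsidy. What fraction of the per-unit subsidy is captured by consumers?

Consumer share = 0.5

Pre-subsidy: 406 - 5P = -74 + 5P gives P* = 48, x* = 166.
With the rebate, buyers effectively pay Pb = Ps − 24, where Ps is the price sellers receive.
Demand in terms of Ps becomes xd = 406 − 5(Ps − 24) = 526 - 5Ps. Setting this equal to supply: 526 - 5Ps = -74 + 5Ps, so Ps = 60.
Buyers pay Pb = 60 − 24 = 36; x' = -74 + 5·60 = 226.
Buyers' price falls by P* − Pb = 48 − 36 = 12; sellers' price rises by Ps − P* = 60 − 48 = 12.
So consumers capture 12/24 = 0.5 of each unit of subsidy.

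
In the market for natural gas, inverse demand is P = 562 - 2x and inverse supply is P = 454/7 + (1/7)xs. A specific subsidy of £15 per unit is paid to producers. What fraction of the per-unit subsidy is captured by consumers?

Pre-subsidy: 562 - 2x = 454/7 + (1/7)x gives x* = 232 and P* = 98.
With the subsidy, sellers receive Ps = Pb + 15 for each unit, where Pb is the price buyers pay.
On the curves, Pb = 562 - 2x and Ps = 454/7 + (1/7)x; the wedge Ps − Pb = 15 gives 454/7 + (1/7)x − (562 - 2x) = 15, so x' = 239.
Then Pb = 562 − 2·239 = 84 and Ps = 454/7 + (1/7)·239 = 99.
Buyers' price falls by P* − Pb = 98 − 84 = 14; sellers' price rises by Ps − P* = 99 − 98 = 1.
So consumers capture 14/15 = 14/15 of each unit of subsidy.

Consumer share = 14/15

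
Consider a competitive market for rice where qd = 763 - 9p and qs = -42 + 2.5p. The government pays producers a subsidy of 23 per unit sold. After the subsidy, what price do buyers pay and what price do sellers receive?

Pre-subsidy: 763 - 9p = -42 + 2.5p gives p* = 70, q* = 133.
With the subsidy, sellers receive ps = pb + 23 for each unit, where pb is the price buyers pay.
Supply in terms of pb becomes qs = -42 + 2.5(pb + 23) = 15.5 + 2.5pb. Setting this equal to demand: 763 - 9pb = 15.5 + 2.5pb, so pb = 65.
Sellers receive ps = 65 + 23 = 88; q' = 763 − 9·65 = 178.

Buyers pay 65; sellers receive 88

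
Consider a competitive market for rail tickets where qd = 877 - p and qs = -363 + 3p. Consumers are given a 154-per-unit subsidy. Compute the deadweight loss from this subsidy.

Deadweight loss = 8893.5

Pre-subsidy: 877 - p = -363 + 3p gives p* = 310, q* = 567.
With the rebate, buyers effectively pay pb = ps − 154, where ps is the price sellers receive.
Demand in terms of ps becomes qd = 877 − 1(ps − 154) = 1031 - ps. Setting this equal to supply: 1031 - ps = -363 + 3ps, so ps = 348.5.
Buyers pay pb = 348.5 − 154 = 194.5; q' = -363 + 3·348.5 = 682.5.
The subsidy expands output by 682.5 − 567 = 115.5 past the efficient level; on those units the gap between marginal cost and willingness to pay runs from 0 up to 154.
DWL = ½ × 154 × 115.5 = 8893.5.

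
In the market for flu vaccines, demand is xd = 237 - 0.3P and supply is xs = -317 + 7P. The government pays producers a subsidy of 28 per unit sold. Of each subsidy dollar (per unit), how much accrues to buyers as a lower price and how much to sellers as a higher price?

Buyers gain 1960/73 per unit; sellers gain 84/73 per unit

Pre-subsidy: 237 - 0.3P = -317 + 7P gives P* = 5540/73, x* = 15639/73.
With the subsidy, sellers receive Ps = Pb + 28 for each unit, where Pb is the price buyers pay.
Supply in terms of Pb becomes xs = -317 + 7(Pb + 28) = -121 + 7Pb. Setting this equal to demand: 237 - 0.3Pb = -121 + 7Pb, so Pb = 3580/73.
Sellers receive Ps = 3580/73 + 28 = 5624/73; x' = 237 − 0.3·(3580/73) = 16227/73.
Buyers' price falls by P* − Pb = 5540/73 − 3580/73 = 1960/73; sellers' price rises by Ps − P* = 5624/73 − 5540/73 = 84/73.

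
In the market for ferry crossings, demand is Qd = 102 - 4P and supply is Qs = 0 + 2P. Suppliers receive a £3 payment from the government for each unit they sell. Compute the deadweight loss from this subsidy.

Deadweight loss = £6

Pre-subsidy: 102 - 4P = 0 + 2P gives P* = 17, Q* = 34.
With the subsidy, sellers receive Ps = Pb + 3 for each unit, where Pb is the price buyers pay.
Supply in terms of Pb becomes Qs = 0 + 2(Pb + 3) = 6 + 2Pb. Setting this equal to demand: 102 - 4Pb = 6 + 2Pb, so Pb = 16.
Sellers receive Ps = 16 + 3 = 19; Q' = 102 − 4·16 = 38.
The subsidy expands output by 38 − 34 = 4 past the efficient level; on those units the gap between marginal cost and willingness to pay runs from 0 up to 3.
DWL = ½ × 3 × 4 = 6.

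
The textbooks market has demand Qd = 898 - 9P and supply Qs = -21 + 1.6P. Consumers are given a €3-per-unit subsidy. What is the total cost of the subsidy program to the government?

Government cost = 19365/53

Pre-subsidy: 898 - 9P = -21 + 1.6P gives P* = 4595/53, Q* = 6239/53.
With the rebate, buyers effectively pay Pb = Ps − 3, where Ps is the price sellers receive.
Demand in terms of Ps becomes Qd = 898 − 9(Ps − 3) = 925 - 9Ps. Setting this equal to supply: 925 - 9Ps = -21 + 1.6Ps, so Ps = 4730/53.
Buyers pay Pb = 4730/53 − 3 = 4571/53; Q' = -21 + 1.6·(4730/53) = 6455/53.
Government outlay = subsidy × quantity = 3 × 6455/53 = 19365/53.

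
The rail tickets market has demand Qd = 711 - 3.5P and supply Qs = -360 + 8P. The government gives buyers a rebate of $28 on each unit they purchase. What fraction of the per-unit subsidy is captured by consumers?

Pre-subsidy: 711 - 3.5P = -360 + 8P gives P* = 2142/23, Q* = 8856/23.
With the rebate, buyers effectively pay Pb = Ps − 28, where Ps is the price sellers receive.
Demand in terms of Ps becomes Qd = 711 − 3.5(Ps − 28) = 809 - 3.5Ps. Setting this equal to supply: 809 - 3.5Ps = -360 + 8Ps, so Ps = 2338/23.
Buyers pay Pb = 2338/23 − 28 = 1694/23; Q' = -360 + 8·(2338/23) = 10424/23.
Buyers' price falls by P* − Pb = 2142/23 − 1694/23 = 448/23; sellers' price rises by Ps − P* = 2338/23 − 2142/23 = 196/23.
So consumers capture (448/23)/28 = 16/23 of each unit of subsidy.

Consumer share = 16/23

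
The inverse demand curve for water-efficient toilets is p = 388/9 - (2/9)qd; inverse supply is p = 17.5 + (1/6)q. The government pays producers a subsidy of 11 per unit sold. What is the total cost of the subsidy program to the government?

Government cost = 7249/7

Pre-subsidy: 388/9 - (2/9)q = 17.5 + (1/6)q gives q* = 461/7 and p* = 598/21.
With the subsidy, sellers receive ps = pb + 11 for each unit, where pb is the price buyers pay.
On the curves, pb = 388/9 - (2/9)q and ps = 17.5 + (1/6)q; the wedge ps − pb = 11 gives 17.5 + (1/6)q − (388/9 - (2/9)q) = 11, so q' = 659/7.
Then pb = 388/9 − (2/9)·(659/7) = 466/21 and ps = 17.5 + (1/6)·(659/7) = 697/21.
Government outlay = subsidy × quantity = 11 × 659/7 = 7249/7.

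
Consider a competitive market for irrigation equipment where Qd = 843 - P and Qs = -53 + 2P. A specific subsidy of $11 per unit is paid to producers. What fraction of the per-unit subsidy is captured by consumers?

Consumer share = 2/3

Pre-subsidy: 843 - P = -53 + 2P gives P* = 896/3, Q* = 1633/3.
With the subsidy, sellers receive Ps = Pb + 11 for each unit, where Pb is the price buyers pay.
Supply in terms of Pb becomes Qs = -53 + 2(Pb + 11) = -31 + 2Pb. Setting this equal to demand: 843 - Pb = -31 + 2Pb, so Pb = 874/3.
Sellers receive Ps = 874/3 + 11 = 907/3; Q' = 843 − 1·(874/3) = 1655/3.
Buyers' price falls by P* − Pb = 896/3 − 874/3 = 22/3; sellers' price rises by Ps − P* = 907/3 − 896/3 = 11/3.
So consumers capture (22/3)/11 = 2/3 of each unit of subsidy.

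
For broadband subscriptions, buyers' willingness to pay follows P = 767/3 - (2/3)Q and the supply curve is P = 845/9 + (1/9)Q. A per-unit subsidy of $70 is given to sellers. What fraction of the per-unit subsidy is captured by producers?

Producer share = 1/7

Pre-subsidy: 767/3 - (2/3)Q = 845/9 + (1/9)Q gives Q* = 208 and P* = 117.
With the subsidy, sellers receive Ps = Pb + 70 for each unit, where Pb is the price buyers pay.
On the curves, Pb = 767/3 - (2/3)Q and Ps = 845/9 + (1/9)Q; the wedge Ps − Pb = 70 gives 845/9 + (1/9)Q − (767/3 - (2/3)Q) = 70, so Q' = 298.
Then Pb = 767/3 − (2/3)·298 = 57 and Ps = 845/9 + (1/9)·298 = 127.
Buyers' price falls by P* − Pb = 117 − 57 = 60; sellers' price rises by Ps − P* = 127 − 117 = 10.
So producers capture 10/70 = 1/7 of each unit of subsidy.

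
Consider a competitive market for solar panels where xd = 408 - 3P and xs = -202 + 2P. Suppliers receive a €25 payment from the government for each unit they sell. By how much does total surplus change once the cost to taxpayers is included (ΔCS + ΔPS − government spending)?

Net change in total surplus = -€375

Pre-subsidy: 408 - 3P = -202 + 2P gives P* = 122, x* = 42.
With the subsidy, sellers receive Ps = Pb + 25 for each unit, where Pb is the price buyers pay.
Supply in terms of Pb becomes xs = -202 + 2(Pb + 25) = -152 + 2Pb. Setting this equal to demand: 408 - 3Pb = -152 + 2Pb, so Pb = 112.
Sellers receive Ps = 112 + 25 = 137; x' = 408 − 3·112 = 72.
ΔCS = ½(42 + 72)(122 − 112) = 570; ΔPS = ½(42 + 72)(137 − 122) = 855.
Government spending = 25 × 72 = 1800.
Net change = 570 + 855 − 1800 = -375. The loss equals the DWL triangle ½·25·30.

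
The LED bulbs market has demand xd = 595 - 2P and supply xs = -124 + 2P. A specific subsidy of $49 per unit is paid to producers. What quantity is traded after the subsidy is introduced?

Pre-subsidy: 595 - 2P = -124 + 2P gives P* = 179.75, x* = 235.5.
With the subsidy, sellers receive Ps = Pb + 49 for each unit, where Pb is the price buyers pay.
Supply in terms of Pb becomes xs = -124 + 2(Pb + 49) = -26 + 2Pb. Setting this equal to demand: 595 - 2Pb = -26 + 2Pb, so Pb = 155.25.
Sellers receive Ps = 155.25 + 49 = 204.25; x' = 595 − 2·155.25 = 284.5.

x' = 284.5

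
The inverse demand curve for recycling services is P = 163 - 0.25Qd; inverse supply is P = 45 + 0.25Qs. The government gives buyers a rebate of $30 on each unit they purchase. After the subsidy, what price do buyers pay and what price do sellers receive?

Pre-subsidy: 163 - 0.25Q = 45 + 0.25Q gives Q* = 236 and P* = 104.
With the rebate, buyers effectively pay Pb = Ps − 30, where Ps is the price sellers receive.
On the curves, Pb = 163 - 0.25Q and Ps = 45 + 0.25Q; the wedge Ps − Pb = 30 gives 45 + 0.25Q − (163 - 0.25Q) = 30, so Q' = 296.
Then Pb = 163 − 0.25·296 = 89 and Ps = 45 + 0.25·296 = 119.

Buyers pay $89; sellers receive $119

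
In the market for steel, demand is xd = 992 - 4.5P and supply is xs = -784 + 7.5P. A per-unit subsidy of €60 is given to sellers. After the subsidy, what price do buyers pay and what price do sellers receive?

Buyers pay €110.5; sellers receive €170.5

Pre-subsidy: 992 - 4.5P = -784 + 7.5P gives P* = 148, x* = 326.
With the subsidy, sellers receive Ps = Pb + 60 for each unit, where Pb is the price buyers pay.
Supply in terms of Pb becomes xs = -784 + 7.5(Pb + 60) = -334 + 7.5Pb. Setting this equal to demand: 992 - 4.5Pb = -334 + 7.5Pb, so Pb = 110.5.
Sellers receive Ps = 110.5 + 60 = 170.5; x' = 992 − 4.5·110.5 = 494.75.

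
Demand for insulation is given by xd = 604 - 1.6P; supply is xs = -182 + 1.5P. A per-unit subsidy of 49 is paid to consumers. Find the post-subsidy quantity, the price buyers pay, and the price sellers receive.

x' = 7324/31; buyers pay 7125/31; sellers receive 8644/31

Pre-subsidy: 604 - 1.6P = -182 + 1.5P gives P* = 7860/31, x* = 6148/31.
With the rebate, buyers effectively pay Pb = Ps − 49, where Ps is the price sellers receive.
Demand in terms of Ps becomes xd = 604 − 1.6(Ps − 49) = 682.4 - 1.6Ps. Setting this equal to supply: 682.4 - 1.6Ps = -182 + 1.5Ps, so Ps = 8644/31.
Buyers pay Pb = 8644/31 − 49 = 7125/31; x' = -182 + 1.5·(8644/31) = 7324/31.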